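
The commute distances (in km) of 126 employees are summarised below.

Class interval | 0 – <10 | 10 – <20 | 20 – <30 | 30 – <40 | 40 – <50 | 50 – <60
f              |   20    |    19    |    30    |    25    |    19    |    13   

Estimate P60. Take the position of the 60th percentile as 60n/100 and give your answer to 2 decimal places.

32.64

Cumulative frequencies: 20, 39, 69, 94, 113, 126
n = 126; position = 60n/100 = 75.6.
This falls in the class 30 – <40: L = 30, F = 69, f = 25, h = 10.
60th percentile ≈ 30 + ((75.6 − 69) / 25) × 10 = 32.6400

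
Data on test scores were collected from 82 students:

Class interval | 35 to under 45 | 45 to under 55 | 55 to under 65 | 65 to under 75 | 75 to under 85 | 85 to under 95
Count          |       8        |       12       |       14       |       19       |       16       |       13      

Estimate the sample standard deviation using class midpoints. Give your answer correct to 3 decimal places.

15.600

Midpoints: 40, 50, 60, 70, 80, 90
n = 82, Σfm = 5540, mean = 67.5610
Σfm² = 394000
Σf(m − x̄)² = Σfm² − (Σfm)²/n = 394000 − 5540²/82 = 19712.1951
Sample variance = 19712.1951 / 81 = 243.3604
Standard deviation = √243.3604 = 15.6000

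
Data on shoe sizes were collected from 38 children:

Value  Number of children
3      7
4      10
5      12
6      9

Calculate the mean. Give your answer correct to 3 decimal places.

4.605

Values: 3, 4, 5, 6
Σfx = 7×3 + 10×4 + 12×5 + 9×6 = 175
n = Σf = 38
Mean = 175 / 38 = 4.6053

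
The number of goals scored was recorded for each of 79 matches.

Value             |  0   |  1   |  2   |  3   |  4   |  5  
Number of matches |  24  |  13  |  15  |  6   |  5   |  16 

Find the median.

2

Cumulative frequencies: 24, 37, 52, 58, 63, 79
n = 79, so the median is the value in position (n+1)/2 = 40.
Position 40 falls at value 2.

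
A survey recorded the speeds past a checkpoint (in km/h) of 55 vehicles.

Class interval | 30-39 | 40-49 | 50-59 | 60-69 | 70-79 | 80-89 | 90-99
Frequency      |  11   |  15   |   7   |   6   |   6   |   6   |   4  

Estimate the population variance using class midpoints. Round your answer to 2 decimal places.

Midpoints: 34.5, 44.5, 54.5, 64.5, 74.5, 84.5, 94.5
n = 55, Σfm = 3147.5, mean = 57.2273
Σfm² = 200413.75
Σf(m − x̄)² = Σfm² − (Σfm)²/n = 200413.75 − 3147.5²/55 = 20290.9091
Population variance = 20290.9091 / 55 = 368.9256

368.93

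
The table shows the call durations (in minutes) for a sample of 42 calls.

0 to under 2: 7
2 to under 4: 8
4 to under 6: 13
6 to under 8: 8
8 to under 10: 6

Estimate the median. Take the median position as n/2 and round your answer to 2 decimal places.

4.92

Cumulative frequencies: 7, 15, 28, 36, 42
n = 42; position = n/2 = 21.
This falls in the class 4 to under 6: L = 4, F = 15, f = 13, h = 2.
Median ≈ 4 + ((21 − 15) / 13) × 2 = 4.9231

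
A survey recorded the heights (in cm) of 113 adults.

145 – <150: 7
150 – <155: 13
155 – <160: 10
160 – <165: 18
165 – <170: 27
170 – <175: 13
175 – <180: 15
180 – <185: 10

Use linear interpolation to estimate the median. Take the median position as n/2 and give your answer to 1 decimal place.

166.6

Cumulative frequencies: 7, 20, 30, 48, 75, 88, 103, 113
n = 113; position = n/2 = 56.5.
This falls in the class 165 – <170: L = 165, F = 48, f = 27, h = 5.
Median ≈ 165 + ((56.5 − 48) / 27) × 5 = 166.5741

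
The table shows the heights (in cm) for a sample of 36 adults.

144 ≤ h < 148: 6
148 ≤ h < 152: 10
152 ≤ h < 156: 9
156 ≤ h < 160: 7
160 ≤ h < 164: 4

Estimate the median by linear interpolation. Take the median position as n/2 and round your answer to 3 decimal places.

152.889

Cumulative frequencies: 6, 16, 25, 32, 36
n = 36; position = n/2 = 18.
This falls in the class 152 ≤ h < 156: L = 152, F = 16, f = 9, h = 4.
Median ≈ 152 + ((18 − 16) / 9) × 4 = 152.8889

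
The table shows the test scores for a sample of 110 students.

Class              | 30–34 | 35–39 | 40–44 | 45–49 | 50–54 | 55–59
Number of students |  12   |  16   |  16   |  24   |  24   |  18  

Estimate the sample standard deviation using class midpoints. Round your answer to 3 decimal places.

7.996

Midpoints: 32, 37, 42, 47, 52, 57
n = 110, Σfm = 5050, mean = 45.9091
Σfm² = 238810
Σf(m − x̄)² = Σfm² − (Σfm)²/n = 238810 − 5050²/110 = 6969.0909
Sample variance = 6969.0909 / 109 = 63.9366
Standard deviation = √63.9366 = 7.9960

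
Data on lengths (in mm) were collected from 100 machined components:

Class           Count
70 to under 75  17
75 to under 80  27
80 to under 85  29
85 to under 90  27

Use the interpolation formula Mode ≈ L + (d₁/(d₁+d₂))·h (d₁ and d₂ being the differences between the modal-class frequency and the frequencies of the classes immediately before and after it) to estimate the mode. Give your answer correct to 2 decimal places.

82.50

Modal class: 80 to under 85 (highest frequency 29).
d₁ = 29 − 27 = 2, d₂ = 29 − 27 = 2
Mode ≈ 80 + (2/(2+2)) × 5 = 80 + 2.5000 = 82.5000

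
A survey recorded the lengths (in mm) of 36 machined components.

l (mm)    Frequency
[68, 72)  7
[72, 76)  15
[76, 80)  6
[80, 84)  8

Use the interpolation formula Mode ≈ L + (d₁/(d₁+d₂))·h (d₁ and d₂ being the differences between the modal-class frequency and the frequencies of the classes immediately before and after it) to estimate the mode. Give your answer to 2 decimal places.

73.88

Modal class: [72, 76) (highest frequency 15).
d₁ = 15 − 7 = 8, d₂ = 15 − 6 = 9
Mode ≈ 72 + (8/(8+9)) × 4 = 72 + 1.8824 = 73.8824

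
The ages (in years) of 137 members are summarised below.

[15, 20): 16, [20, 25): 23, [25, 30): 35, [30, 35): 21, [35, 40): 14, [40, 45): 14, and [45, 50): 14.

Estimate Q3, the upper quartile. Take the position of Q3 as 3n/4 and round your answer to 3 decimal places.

37.768

Cumulative frequencies: 16, 39, 74, 95, 109, 123, 137
n = 137; position = 3n/4 = 102.75.
This falls in the class [35, 40): L = 35, F = 95, f = 14, h = 5.
Upper quartile ≈ 35 + ((102.75 − 95) / 14) × 5 = 37.7679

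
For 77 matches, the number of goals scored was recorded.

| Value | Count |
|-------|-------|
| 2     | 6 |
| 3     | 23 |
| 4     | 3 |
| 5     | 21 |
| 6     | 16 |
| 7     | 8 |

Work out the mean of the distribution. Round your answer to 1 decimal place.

4.5

Values: 2, 3, 4, 5, 6, 7
Σfx = 6×2 + 23×3 + 3×4 + 21×5 + 16×6 + 8×7 = 350
n = Σf = 77
Mean = 350 / 77 = 4.5455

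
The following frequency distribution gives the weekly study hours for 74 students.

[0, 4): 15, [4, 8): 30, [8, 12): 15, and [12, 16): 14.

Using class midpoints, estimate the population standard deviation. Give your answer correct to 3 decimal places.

Midpoints: 2, 6, 10, 14
n = 74, Σfm = 556, mean = 7.5135
Σfm² = 5384
Σf(m − x̄)² = Σfm² − (Σfm)²/n = 5384 − 556²/74 = 1206.4865
Population variance = 1206.4865 / 74 = 16.3039
Standard deviation = √16.3039 = 4.0378

4.038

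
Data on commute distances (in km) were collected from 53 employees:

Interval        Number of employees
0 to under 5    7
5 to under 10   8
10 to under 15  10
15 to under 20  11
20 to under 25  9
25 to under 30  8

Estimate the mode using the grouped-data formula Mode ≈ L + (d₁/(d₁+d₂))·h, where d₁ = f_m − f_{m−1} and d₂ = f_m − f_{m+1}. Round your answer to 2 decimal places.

16.67

Modal class: 15 to under 20 (highest frequency 11).
d₁ = 11 − 10 = 1, d₂ = 11 − 9 = 2
Mode ≈ 15 + (1/(1+2)) × 5 = 15 + 1.6667 = 16.6667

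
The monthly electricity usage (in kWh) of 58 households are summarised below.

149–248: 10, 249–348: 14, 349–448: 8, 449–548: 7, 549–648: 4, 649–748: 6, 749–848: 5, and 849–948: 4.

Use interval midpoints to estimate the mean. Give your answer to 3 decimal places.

465.741

Midpoints: 198.5, 298.5, 398.5, 498.5, 598.5, 698.5, 798.5, 898.5
Σfm = 10×198.5 + 14×298.5 + 8×398.5 + 7×498.5 + 4×598.5 + 6×698.5 + 5×798.5 + 4×898.5 = 27013
n = Σf = 58
Mean = 27013 / 58 = 465.7414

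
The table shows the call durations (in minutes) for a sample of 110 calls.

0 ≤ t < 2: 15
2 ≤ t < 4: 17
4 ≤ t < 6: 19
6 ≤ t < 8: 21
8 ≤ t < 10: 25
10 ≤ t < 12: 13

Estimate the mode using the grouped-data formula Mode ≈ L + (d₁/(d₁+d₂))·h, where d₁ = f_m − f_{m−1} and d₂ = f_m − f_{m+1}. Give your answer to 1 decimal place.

8.5

Modal class: 8 ≤ t < 10 (highest frequency 25).
d₁ = 25 − 21 = 4, d₂ = 25 − 13 = 12
Mode ≈ 8 + (4/(4+12)) × 2 = 8 + 0.5000 = 8.5000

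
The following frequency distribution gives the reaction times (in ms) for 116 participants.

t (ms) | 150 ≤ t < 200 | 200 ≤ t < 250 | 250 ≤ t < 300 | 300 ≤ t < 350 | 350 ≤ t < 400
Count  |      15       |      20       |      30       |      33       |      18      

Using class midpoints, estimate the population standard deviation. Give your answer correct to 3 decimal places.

62.610

Midpoints: 175, 225, 275, 325, 375
n = 116, Σfm = 32850, mean = 283.1897
Σfm² = 9757500
Σf(m − x̄)² = Σfm² − (Σfm)²/n = 9757500 − 32850²/116 = 454719.8276
Population variance = 454719.8276 / 116 = 3919.9985
Standard deviation = √3919.9985 = 62.6099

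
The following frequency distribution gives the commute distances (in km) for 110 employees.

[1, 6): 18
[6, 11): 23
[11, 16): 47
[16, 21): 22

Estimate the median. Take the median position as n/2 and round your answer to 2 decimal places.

Cumulative frequencies: 18, 41, 88, 110
n = 110; position = n/2 = 55.
This falls in the class [11, 16): L = 11, F = 41, f = 47, h = 5.
Median ≈ 11 + ((55 − 41) / 47) × 5 = 12.4894

12.49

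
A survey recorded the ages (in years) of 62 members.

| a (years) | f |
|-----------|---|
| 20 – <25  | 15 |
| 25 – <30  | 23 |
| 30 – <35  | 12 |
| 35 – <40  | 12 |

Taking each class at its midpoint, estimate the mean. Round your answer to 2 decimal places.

29.19

Midpoints: 22.5, 27.5, 32.5, 37.5
Σfm = 15×22.5 + 23×27.5 + 12×32.5 + 12×37.5 = 1810
n = Σf = 62
Mean = 1810 / 62 = 29.1935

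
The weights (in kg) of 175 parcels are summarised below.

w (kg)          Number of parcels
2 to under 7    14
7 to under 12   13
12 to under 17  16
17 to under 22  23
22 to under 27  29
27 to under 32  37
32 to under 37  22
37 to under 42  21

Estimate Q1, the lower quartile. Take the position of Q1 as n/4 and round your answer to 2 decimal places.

17.16

Cumulative frequencies: 14, 27, 43, 66, 95, 132, 154, 175
n = 175; position = n/4 = 43.75.
This falls in the class 17 to under 22: L = 17, F = 43, f = 23, h = 5.
Lower quartile ≈ 17 + ((43.75 − 43) / 23) × 5 = 17.1630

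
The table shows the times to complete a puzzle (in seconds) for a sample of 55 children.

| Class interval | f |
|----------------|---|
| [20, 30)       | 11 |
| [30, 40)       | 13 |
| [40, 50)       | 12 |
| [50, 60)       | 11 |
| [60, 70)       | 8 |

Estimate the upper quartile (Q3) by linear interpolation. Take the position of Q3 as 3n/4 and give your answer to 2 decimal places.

54.77

Cumulative frequencies: 11, 24, 36, 47, 55
n = 55; position = 3n/4 = 41.25.
This falls in the class [50, 60): L = 50, F = 36, f = 11, h = 10.
Upper quartile ≈ 50 + ((41.25 − 36) / 11) × 10 = 54.7727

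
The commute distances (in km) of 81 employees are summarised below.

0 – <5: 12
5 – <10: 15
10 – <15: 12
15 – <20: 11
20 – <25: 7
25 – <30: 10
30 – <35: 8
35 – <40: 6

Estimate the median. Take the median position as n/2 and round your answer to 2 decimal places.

Cumulative frequencies: 12, 27, 39, 50, 57, 67, 75, 81
n = 81; position = n/2 = 40.5.
This falls in the class 15 – <20: L = 15, F = 39, f = 11, h = 5.
Median ≈ 15 + ((40.5 − 39) / 11) × 5 = 15.6818

15.68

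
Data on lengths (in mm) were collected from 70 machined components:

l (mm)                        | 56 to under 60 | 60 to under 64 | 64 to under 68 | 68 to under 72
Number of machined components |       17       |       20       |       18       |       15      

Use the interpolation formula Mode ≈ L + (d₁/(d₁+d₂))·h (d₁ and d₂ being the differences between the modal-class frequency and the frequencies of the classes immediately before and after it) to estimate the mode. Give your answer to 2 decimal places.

62.40

Modal class: 60 to under 64 (highest frequency 20).
d₁ = 20 − 17 = 3, d₂ = 20 − 18 = 2
Mode ≈ 60 + (3/(3+2)) × 4 = 60 + 2.4000 = 62.4000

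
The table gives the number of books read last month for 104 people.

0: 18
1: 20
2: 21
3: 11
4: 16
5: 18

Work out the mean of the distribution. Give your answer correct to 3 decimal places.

Values: 0, 1, 2, 3, 4, 5
Σfx = 18×0 + 20×1 + 21×2 + 11×3 + 16×4 + 18×5 = 249
n = Σf = 104
Mean = 249 / 104 = 2.3942

2.394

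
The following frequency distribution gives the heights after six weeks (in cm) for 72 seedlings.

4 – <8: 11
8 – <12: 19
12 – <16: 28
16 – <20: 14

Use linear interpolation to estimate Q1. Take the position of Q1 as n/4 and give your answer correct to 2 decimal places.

9.47

Cumulative frequencies: 11, 30, 58, 72
n = 72; position = n/4 = 18.
This falls in the class 8 – <12: L = 8, F = 11, f = 19, h = 4.
Lower quartile ≈ 8 + ((18 − 11) / 19) × 4 = 9.4737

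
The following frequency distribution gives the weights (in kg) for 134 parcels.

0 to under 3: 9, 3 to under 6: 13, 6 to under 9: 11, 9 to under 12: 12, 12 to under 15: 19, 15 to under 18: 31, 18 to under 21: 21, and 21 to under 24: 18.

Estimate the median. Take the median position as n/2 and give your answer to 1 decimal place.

15.3

Cumulative frequencies: 9, 22, 33, 45, 64, 95, 116, 134
n = 134; position = n/2 = 67.
This falls in the class 15 to under 18: L = 15, F = 64, f = 31, h = 3.
Median ≈ 15 + ((67 − 64) / 31) × 3 = 15.2903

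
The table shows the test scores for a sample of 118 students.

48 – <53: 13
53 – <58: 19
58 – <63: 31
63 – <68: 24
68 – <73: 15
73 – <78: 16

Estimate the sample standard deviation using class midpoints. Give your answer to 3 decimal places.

Midpoints: 50.5, 55.5, 60.5, 65.5, 70.5, 75.5
n = 118, Σfm = 7424, mean = 62.9153
Σfm² = 473869.5
Σf(m − x̄)² = Σfm² − (Σfm)²/n = 473869.5 − 7424²/118 = 6786.6525
Sample variance = 6786.6525 / 117 = 58.0056
Standard deviation = √58.0056 = 7.6161

7.616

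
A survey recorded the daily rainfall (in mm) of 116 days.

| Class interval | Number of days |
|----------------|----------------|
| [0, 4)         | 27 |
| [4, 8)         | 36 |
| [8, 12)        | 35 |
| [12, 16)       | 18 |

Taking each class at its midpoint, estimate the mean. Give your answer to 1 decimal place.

Midpoints: 2, 6, 10, 14
Σfm = 27×2 + 36×6 + 35×10 + 18×14 = 872
n = Σf = 116
Mean = 872 / 116 = 7.5172

7.5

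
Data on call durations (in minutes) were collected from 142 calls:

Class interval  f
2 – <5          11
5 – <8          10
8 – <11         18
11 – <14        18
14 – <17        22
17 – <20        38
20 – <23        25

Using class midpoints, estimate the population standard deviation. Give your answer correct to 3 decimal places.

5.531

Midpoints: 3.5, 6.5, 9.5, 12.5, 15.5, 18.5, 21.5
n = 142, Σfm = 2081, mean = 14.6549
Σfm² = 34841.5
Σf(m − x̄)² = Σfm² − (Σfm)²/n = 34841.5 − 2081²/142 = 4344.5915
Population variance = 4344.5915 / 142 = 30.5957
Standard deviation = √30.5957 = 5.5313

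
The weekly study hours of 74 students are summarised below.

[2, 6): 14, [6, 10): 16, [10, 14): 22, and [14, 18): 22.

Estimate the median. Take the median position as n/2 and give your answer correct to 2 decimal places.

11.27

Cumulative frequencies: 14, 30, 52, 74
n = 74; position = n/2 = 37.
This falls in the class [10, 14): L = 10, F = 30, f = 22, h = 4.
Median ≈ 10 + ((37 − 30) / 22) × 4 = 11.2727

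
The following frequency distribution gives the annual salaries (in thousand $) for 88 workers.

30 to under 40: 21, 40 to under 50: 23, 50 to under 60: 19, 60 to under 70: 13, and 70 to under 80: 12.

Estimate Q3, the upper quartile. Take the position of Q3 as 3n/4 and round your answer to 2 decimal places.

62.31

Cumulative frequencies: 21, 44, 63, 76, 88
n = 88; position = 3n/4 = 66.
This falls in the class 60 to under 70: L = 60, F = 63, f = 13, h = 10.
Upper quartile ≈ 60 + ((66 − 63) / 13) × 10 = 62.3077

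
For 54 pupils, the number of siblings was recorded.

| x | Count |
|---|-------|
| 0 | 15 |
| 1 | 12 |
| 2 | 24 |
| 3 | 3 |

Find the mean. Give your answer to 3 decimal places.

Values: 0, 1, 2, 3
Σfx = 15×0 + 12×1 + 24×2 + 3×3 = 69
n = Σf = 54
Mean = 69 / 54 = 1.2778

1.278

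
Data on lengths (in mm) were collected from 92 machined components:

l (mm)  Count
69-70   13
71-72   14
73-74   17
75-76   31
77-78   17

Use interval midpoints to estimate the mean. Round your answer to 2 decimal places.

Midpoints: 69.5, 71.5, 73.5, 75.5, 77.5
Σfm = 13×69.5 + 14×71.5 + 17×73.5 + 31×75.5 + 17×77.5 = 6812
n = Σf = 92
Mean = 6812 / 92 = 74.0435

74.04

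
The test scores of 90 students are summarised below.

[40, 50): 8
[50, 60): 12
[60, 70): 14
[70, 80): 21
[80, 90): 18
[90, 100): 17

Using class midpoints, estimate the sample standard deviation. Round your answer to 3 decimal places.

Midpoints: 45, 55, 65, 75, 85, 95
n = 90, Σfm = 6650, mean = 73.8889
Σfm² = 513250
Σf(m − x̄)² = Σfm² − (Σfm)²/n = 513250 − 6650²/90 = 21888.8889
Sample variance = 21888.8889 / 89 = 245.9426
Standard deviation = √245.9426 = 15.6826

15.683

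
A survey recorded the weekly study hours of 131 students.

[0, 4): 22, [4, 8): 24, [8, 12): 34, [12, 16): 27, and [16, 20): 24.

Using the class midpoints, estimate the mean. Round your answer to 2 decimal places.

10.21

Midpoints: 2, 6, 10, 14, 18
Σfm = 22×2 + 24×6 + 34×10 + 27×14 + 24×18 = 1338
n = Σf = 131
Mean = 1338 / 131 = 10.2137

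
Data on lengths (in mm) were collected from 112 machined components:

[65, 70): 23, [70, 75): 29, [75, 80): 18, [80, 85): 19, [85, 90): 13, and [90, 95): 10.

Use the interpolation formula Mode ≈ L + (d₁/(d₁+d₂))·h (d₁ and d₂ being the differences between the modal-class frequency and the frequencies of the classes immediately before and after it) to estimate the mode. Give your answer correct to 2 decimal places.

71.76

Modal class: [70, 75) (highest frequency 29).
d₁ = 29 − 23 = 6, d₂ = 29 − 18 = 11
Mode ≈ 70 + (6/(6+11)) × 5 = 70 + 1.7647 = 71.7647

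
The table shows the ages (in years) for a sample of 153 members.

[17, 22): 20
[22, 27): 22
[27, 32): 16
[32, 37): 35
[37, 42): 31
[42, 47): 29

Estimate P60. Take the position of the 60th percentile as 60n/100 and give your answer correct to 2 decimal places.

36.83

Cumulative frequencies: 20, 42, 58, 93, 124, 153
n = 153; position = 60n/100 = 91.8.
This falls in the class [32, 37): L = 32, F = 58, f = 35, h = 5.
60th percentile ≈ 32 + ((91.8 − 58) / 35) × 5 = 36.8286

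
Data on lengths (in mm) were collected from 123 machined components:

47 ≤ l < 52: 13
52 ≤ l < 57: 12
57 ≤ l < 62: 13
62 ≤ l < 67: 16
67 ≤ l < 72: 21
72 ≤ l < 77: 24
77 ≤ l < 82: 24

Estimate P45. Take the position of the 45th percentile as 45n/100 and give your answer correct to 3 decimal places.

67.321

Cumulative frequencies: 13, 25, 38, 54, 75, 99, 123
n = 123; position = 45n/100 = 55.35.
This falls in the class 67 ≤ l < 72: L = 67, F = 54, f = 21, h = 5.
45th percentile ≈ 67 + ((55.35 − 54) / 21) × 5 = 67.3214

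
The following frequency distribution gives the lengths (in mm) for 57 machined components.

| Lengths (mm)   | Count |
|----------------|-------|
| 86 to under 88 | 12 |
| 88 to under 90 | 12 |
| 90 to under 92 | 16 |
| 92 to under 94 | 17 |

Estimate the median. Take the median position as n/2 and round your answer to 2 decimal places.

Cumulative frequencies: 12, 24, 40, 57
n = 57; position = n/2 = 28.5.
This falls in the class 90 to under 92: L = 90, F = 24, f = 16, h = 2.
Median ≈ 90 + ((28.5 − 24) / 16) × 2 = 90.5625

90.56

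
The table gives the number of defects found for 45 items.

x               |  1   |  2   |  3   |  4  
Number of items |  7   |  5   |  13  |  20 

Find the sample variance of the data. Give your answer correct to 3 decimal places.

Values: 1, 2, 3, 4
n = 45, Σfx = 136, mean = 3.0222
Σfx² = 464
Σf(x − x̄)² = Σfx² − (Σfx)²/n = 464 − 136²/45 = 52.9778
Sample variance = 52.9778 / 44 = 1.2040

1.204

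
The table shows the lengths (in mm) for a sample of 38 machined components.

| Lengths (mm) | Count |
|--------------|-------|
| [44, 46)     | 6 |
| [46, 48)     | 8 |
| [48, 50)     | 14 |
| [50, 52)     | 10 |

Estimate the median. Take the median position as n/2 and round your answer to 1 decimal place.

Cumulative frequencies: 6, 14, 28, 38
n = 38; position = n/2 = 19.
This falls in the class [48, 50): L = 48, F = 14, f = 14, h = 2.
Median ≈ 48 + ((19 − 14) / 14) × 2 = 48.7143

48.7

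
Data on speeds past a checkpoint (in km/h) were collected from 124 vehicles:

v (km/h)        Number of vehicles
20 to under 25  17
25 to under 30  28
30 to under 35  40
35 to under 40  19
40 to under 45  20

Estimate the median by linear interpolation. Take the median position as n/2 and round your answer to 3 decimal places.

Cumulative frequencies: 17, 45, 85, 104, 124
n = 124; position = n/2 = 62.
This falls in the class 30 to under 35: L = 30, F = 45, f = 40, h = 5.
Median ≈ 30 + ((62 − 45) / 40) × 5 = 32.1250

32.125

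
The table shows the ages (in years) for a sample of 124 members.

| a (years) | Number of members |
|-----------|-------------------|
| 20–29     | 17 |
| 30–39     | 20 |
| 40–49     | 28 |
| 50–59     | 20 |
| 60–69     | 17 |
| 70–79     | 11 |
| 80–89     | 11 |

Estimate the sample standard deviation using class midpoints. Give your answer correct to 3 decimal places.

Midpoints: 24.5, 34.5, 44.5, 54.5, 64.5, 74.5, 84.5
n = 124, Σfm = 6288, mean = 50.7097
Σfm² = 359181
Σf(m − x̄)² = Σfm² − (Σfm)²/n = 359181 − 6288²/124 = 40318.5484
Sample variance = 40318.5484 / 123 = 327.7931
Standard deviation = √327.7931 = 18.1051

18.105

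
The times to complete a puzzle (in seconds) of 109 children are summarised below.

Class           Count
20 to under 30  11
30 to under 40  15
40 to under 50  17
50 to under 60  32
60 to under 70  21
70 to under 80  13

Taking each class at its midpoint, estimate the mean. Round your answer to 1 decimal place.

Midpoints: 25, 35, 45, 55, 65, 75
Σfm = 11×25 + 15×35 + 17×45 + 32×55 + 21×65 + 13×75 = 5665
n = Σf = 109
Mean = 5665 / 109 = 51.9725

52.0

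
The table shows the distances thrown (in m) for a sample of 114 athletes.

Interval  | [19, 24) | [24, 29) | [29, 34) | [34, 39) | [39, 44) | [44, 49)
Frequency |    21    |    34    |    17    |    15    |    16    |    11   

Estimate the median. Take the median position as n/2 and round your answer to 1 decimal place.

29.6

Cumulative frequencies: 21, 55, 72, 87, 103, 114
n = 114; position = n/2 = 57.
This falls in the class [29, 34): L = 29, F = 55, f = 17, h = 5.
Median ≈ 29 + ((57 − 55) / 17) × 5 = 29.5882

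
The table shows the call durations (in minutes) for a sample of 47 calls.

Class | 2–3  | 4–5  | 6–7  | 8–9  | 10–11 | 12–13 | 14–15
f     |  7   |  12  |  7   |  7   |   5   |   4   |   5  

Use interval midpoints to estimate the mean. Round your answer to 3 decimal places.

Midpoints: 2.5, 4.5, 6.5, 8.5, 10.5, 12.5, 14.5
Σfm = 7×2.5 + 12×4.5 + 7×6.5 + 7×8.5 + 5×10.5 + 4×12.5 + 5×14.5 = 351.5
n = Σf = 47
Mean = 351.5 / 47 = 7.4787

7.479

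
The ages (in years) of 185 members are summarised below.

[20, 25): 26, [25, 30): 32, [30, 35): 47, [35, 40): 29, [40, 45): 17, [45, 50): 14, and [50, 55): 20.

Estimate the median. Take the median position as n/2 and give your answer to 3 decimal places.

33.670

Cumulative frequencies: 26, 58, 105, 134, 151, 165, 185
n = 185; position = n/2 = 92.5.
This falls in the class [30, 35): L = 30, F = 58, f = 47, h = 5.
Median ≈ 30 + ((92.5 − 58) / 47) × 5 = 33.6702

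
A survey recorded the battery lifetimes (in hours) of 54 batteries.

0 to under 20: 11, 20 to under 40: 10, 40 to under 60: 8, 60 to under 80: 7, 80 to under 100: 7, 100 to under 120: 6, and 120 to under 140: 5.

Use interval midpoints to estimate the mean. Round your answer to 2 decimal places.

Midpoints: 10, 30, 50, 70, 90, 110, 130
Σfm = 11×10 + 10×30 + 8×50 + 7×70 + 7×90 + 6×110 + 5×130 = 3240
n = Σf = 54
Mean = 3240 / 54 = 60.0000

60.00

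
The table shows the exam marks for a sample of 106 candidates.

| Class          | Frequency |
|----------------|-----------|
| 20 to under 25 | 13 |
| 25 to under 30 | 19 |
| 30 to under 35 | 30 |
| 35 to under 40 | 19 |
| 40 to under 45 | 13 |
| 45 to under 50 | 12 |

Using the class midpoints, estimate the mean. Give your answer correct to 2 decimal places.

Midpoints: 22.5, 27.5, 32.5, 37.5, 42.5, 47.5
Σfm = 13×22.5 + 19×27.5 + 30×32.5 + 19×37.5 + 13×42.5 + 12×47.5 = 3625
n = Σf = 106
Mean = 3625 / 106 = 34.1981

34.20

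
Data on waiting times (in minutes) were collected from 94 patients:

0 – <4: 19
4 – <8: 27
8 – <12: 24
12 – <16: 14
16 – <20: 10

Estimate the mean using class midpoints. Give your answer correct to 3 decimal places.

8.681

Midpoints: 2, 6, 10, 14, 18
Σfm = 19×2 + 27×6 + 24×10 + 14×14 + 10×18 = 816
n = Σf = 94
Mean = 816 / 94 = 8.6809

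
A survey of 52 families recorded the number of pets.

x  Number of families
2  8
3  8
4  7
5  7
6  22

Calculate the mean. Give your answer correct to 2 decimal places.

Values: 2, 3, 4, 5, 6
Σfx = 8×2 + 8×3 + 7×4 + 7×5 + 22×6 = 235
n = Σf = 52
Mean = 235 / 52 = 4.5192

4.52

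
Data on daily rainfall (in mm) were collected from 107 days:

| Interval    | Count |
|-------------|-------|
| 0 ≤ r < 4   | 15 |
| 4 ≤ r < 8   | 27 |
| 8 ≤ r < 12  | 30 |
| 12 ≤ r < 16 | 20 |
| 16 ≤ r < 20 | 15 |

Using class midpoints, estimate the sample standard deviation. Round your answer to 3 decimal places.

5.014

Midpoints: 2, 6, 10, 14, 18
n = 107, Σfm = 1042, mean = 9.7383
Σfm² = 12812
Σf(m − x̄)² = Σfm² − (Σfm)²/n = 12812 − 1042²/107 = 2664.6729
Sample variance = 2664.6729 / 106 = 25.1384
Standard deviation = √25.1384 = 5.0138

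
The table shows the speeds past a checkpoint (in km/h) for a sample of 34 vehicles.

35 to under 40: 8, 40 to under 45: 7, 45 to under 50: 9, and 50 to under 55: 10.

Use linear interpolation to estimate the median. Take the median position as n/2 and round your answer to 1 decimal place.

Cumulative frequencies: 8, 15, 24, 34
n = 34; position = n/2 = 17.
This falls in the class 45 to under 50: L = 45, F = 15, f = 9, h = 5.
Median ≈ 45 + ((17 − 15) / 9) × 5 = 46.1111

46.1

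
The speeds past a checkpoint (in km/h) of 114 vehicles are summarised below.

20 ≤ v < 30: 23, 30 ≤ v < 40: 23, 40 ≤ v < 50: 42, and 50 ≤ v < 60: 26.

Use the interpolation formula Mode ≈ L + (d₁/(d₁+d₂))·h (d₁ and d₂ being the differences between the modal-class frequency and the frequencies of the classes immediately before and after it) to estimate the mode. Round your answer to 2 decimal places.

Modal class: 40 ≤ v < 50 (highest frequency 42).
d₁ = 42 − 23 = 19, d₂ = 42 − 26 = 16
Mode ≈ 40 + (19/(19+16)) × 10 = 40 + 5.4286 = 45.4286

45.43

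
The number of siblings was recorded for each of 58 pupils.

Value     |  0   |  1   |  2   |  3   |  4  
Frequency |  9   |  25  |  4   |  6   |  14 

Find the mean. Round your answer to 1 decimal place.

1.8

Values: 0, 1, 2, 3, 4
Σfx = 9×0 + 25×1 + 4×2 + 6×3 + 14×4 = 107
n = Σf = 58
Mean = 107 / 58 = 1.8448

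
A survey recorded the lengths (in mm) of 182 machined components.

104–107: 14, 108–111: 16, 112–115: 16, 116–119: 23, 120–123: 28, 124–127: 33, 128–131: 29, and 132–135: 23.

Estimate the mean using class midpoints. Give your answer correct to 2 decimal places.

121.52

Midpoints: 105.5, 109.5, 113.5, 117.5, 121.5, 125.5, 129.5, 133.5
Σfm = 14×105.5 + 16×109.5 + 16×113.5 + 23×117.5 + 28×121.5 + 33×125.5 + 29×129.5 + 23×133.5 = 22117
n = Σf = 182
Mean = 22117 / 182 = 121.5220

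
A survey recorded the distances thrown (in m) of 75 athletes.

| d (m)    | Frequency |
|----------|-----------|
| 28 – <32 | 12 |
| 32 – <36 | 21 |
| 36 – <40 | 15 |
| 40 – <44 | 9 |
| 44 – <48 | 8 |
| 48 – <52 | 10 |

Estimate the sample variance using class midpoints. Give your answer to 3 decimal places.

42.955

Midpoints: 30, 34, 38, 42, 46, 50
n = 75, Σfm = 2890, mean = 38.5333
Σfm² = 114540
Σf(m − x̄)² = Σfm² − (Σfm)²/n = 114540 − 2890²/75 = 3178.6667
Sample variance = 3178.6667 / 74 = 42.9550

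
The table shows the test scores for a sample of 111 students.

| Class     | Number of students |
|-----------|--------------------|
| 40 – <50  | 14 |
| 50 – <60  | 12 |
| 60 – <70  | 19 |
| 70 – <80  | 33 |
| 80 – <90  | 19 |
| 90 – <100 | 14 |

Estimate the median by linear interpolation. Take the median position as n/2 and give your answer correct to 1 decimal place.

Cumulative frequencies: 14, 26, 45, 78, 97, 111
n = 111; position = n/2 = 55.5.
This falls in the class 70 – <80: L = 70, F = 45, f = 33, h = 10.
Median ≈ 70 + ((55.5 − 45) / 33) × 10 = 73.1818

73.2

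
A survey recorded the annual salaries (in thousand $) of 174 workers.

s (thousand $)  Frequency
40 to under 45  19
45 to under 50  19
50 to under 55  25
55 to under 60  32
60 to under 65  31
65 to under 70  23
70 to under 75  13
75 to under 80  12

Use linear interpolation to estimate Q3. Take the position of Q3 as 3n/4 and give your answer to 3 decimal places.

Cumulative frequencies: 19, 38, 63, 95, 126, 149, 162, 174
n = 174; position = 3n/4 = 130.5.
This falls in the class 65 to under 70: L = 65, F = 126, f = 23, h = 5.
Upper quartile ≈ 65 + ((130.5 − 126) / 23) × 5 = 65.9783

65.978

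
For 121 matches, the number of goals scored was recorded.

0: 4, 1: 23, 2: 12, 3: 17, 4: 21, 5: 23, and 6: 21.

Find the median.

4

Cumulative frequencies: 4, 27, 39, 56, 77, 100, 121
n = 121, so the median is the value in position (n+1)/2 = 61.
Position 61 falls at value 4.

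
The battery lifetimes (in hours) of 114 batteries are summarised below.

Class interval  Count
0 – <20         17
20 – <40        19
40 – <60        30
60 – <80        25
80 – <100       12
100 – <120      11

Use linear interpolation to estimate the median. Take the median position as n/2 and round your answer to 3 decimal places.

Cumulative frequencies: 17, 36, 66, 91, 103, 114
n = 114; position = n/2 = 57.
This falls in the class 40 – <60: L = 40, F = 36, f = 30, h = 20.
Median ≈ 40 + ((57 − 36) / 30) × 20 = 54.0000

54.000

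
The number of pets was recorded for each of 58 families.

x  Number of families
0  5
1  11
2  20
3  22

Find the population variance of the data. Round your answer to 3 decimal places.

0.913

Values: 0, 1, 2, 3
n = 58, Σfx = 117, mean = 2.0172
Σfx² = 289
Σf(x − x̄)² = Σfx² − (Σfx)²/n = 289 − 117²/58 = 52.9828
Population variance = 52.9828 / 58 = 0.9135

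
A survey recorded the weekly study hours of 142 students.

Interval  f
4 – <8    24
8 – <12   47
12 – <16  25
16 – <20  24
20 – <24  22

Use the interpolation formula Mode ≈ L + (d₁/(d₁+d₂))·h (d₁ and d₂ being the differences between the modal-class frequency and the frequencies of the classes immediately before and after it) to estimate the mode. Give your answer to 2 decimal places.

Modal class: 8 – <12 (highest frequency 47).
d₁ = 47 − 24 = 23, d₂ = 47 − 25 = 22
Mode ≈ 8 + (23/(23+22)) × 4 = 8 + 2.0444 = 10.0444

10.04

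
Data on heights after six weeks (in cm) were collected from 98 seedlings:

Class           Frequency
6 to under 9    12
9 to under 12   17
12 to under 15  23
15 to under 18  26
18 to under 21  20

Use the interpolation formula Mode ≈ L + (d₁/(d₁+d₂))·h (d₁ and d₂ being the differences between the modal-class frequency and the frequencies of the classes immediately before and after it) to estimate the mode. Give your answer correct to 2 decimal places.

Modal class: 15 to under 18 (highest frequency 26).
d₁ = 26 − 23 = 3, d₂ = 26 − 20 = 6
Mode ≈ 15 + (3/(3+6)) × 3 = 15 + 1.0000 = 16.0000

16.00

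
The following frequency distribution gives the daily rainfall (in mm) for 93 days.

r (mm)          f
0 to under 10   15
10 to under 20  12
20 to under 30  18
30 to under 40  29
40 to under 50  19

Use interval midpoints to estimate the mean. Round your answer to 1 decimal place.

27.7

Midpoints: 5, 15, 25, 35, 45
Σfm = 15×5 + 12×15 + 18×25 + 29×35 + 19×45 = 2575
n = Σf = 93
Mean = 2575 / 93 = 27.6882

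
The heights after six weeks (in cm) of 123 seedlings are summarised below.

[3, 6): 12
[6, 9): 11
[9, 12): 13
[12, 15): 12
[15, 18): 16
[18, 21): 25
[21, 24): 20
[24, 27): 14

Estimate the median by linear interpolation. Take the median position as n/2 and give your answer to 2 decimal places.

Cumulative frequencies: 12, 23, 36, 48, 64, 89, 109, 123
n = 123; position = n/2 = 61.5.
This falls in the class [15, 18): L = 15, F = 48, f = 16, h = 3.
Median ≈ 15 + ((61.5 − 48) / 16) × 3 = 17.5312

17.53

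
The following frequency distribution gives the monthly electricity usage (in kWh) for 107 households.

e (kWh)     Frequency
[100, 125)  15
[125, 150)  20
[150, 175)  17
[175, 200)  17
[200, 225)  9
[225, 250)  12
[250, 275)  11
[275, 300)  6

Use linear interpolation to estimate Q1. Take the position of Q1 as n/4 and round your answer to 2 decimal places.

139.69

Cumulative frequencies: 15, 35, 52, 69, 78, 90, 101, 107
n = 107; position = n/4 = 26.75.
This falls in the class [125, 150): L = 125, F = 15, f = 20, h = 25.
Lower quartile ≈ 125 + ((26.75 − 15) / 20) × 25 = 139.6875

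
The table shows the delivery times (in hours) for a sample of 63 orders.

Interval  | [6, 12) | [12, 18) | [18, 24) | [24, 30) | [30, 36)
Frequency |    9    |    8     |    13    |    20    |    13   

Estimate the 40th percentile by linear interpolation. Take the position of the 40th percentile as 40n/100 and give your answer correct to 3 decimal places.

21.785

Cumulative frequencies: 9, 17, 30, 50, 63
n = 63; position = 40n/100 = 25.2.
This falls in the class [18, 24): L = 18, F = 17, f = 13, h = 6.
40th percentile ≈ 18 + ((25.2 − 17) / 13) × 6 = 21.7846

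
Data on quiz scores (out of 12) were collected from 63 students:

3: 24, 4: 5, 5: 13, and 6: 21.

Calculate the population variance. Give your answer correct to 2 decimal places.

1.68

Values: 3, 4, 5, 6
n = 63, Σfx = 283, mean = 4.4921
Σfx² = 1377
Σf(x − x̄)² = Σfx² − (Σfx)²/n = 1377 − 283²/63 = 105.7460
Population variance = 105.7460 / 63 = 1.6785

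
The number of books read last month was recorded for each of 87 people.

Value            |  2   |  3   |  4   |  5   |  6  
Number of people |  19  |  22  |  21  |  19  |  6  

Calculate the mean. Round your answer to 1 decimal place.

Values: 2, 3, 4, 5, 6
Σfx = 19×2 + 22×3 + 21×4 + 19×5 + 6×6 = 319
n = Σf = 87
Mean = 319 / 87 = 3.6667

3.7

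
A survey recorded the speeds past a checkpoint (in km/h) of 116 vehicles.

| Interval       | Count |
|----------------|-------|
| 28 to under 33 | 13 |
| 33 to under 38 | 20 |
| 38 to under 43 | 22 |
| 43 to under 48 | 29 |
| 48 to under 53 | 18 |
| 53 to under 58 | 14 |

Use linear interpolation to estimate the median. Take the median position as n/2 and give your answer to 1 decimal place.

43.5

Cumulative frequencies: 13, 33, 55, 84, 102, 116
n = 116; position = n/2 = 58.
This falls in the class 43 to under 48: L = 43, F = 55, f = 29, h = 5.
Median ≈ 43 + ((58 − 55) / 29) × 5 = 43.5172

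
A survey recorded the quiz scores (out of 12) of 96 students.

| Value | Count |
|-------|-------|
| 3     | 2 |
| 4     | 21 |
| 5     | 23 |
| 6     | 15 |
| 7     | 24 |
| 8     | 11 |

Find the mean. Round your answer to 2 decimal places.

Values: 3, 4, 5, 6, 7, 8
Σfx = 2×3 + 21×4 + 23×5 + 15×6 + 24×7 + 11×8 = 551
n = Σf = 96
Mean = 551 / 96 = 5.7396

5.74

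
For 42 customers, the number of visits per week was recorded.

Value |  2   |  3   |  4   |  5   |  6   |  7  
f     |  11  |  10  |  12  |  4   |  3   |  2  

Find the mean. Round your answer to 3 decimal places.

Values: 2, 3, 4, 5, 6, 7
Σfx = 11×2 + 10×3 + 12×4 + 4×5 + 3×6 + 2×7 = 152
n = Σf = 42
Mean = 152 / 42 = 3.6190

3.619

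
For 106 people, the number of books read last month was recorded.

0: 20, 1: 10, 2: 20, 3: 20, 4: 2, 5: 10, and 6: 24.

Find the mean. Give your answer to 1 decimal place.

Values: 0, 1, 2, 3, 4, 5, 6
Σfx = 20×0 + 10×1 + 20×2 + 20×3 + 2×4 + 10×5 + 24×6 = 312
n = Σf = 106
Mean = 312 / 106 = 2.9434

2.9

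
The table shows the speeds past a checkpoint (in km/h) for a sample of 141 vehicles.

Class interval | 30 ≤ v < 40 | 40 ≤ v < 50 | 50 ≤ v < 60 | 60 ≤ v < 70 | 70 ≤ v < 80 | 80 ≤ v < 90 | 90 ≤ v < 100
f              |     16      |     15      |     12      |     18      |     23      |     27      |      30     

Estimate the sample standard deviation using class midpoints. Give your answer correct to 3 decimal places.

Midpoints: 35, 45, 55, 65, 75, 85, 95
n = 141, Σfm = 9935, mean = 70.4610
Σfm² = 757525
Σf(m − x̄)² = Σfm² − (Σfm)²/n = 757525 − 9935²/141 = 57495.0355
Sample variance = 57495.0355 / 140 = 410.6788
Standard deviation = √410.6788 = 20.2652

20.265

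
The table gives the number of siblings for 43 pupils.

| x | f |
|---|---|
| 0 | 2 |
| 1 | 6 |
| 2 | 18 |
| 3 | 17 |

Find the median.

Cumulative frequencies: 2, 8, 26, 43
n = 43, so the median is the value in position (n+1)/2 = 22.
Position 22 falls at value 2.

2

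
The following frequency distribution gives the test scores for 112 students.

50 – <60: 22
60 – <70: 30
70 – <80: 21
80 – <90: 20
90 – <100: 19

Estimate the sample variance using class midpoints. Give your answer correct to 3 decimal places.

Midpoints: 55, 65, 75, 85, 95
n = 112, Σfm = 8240, mean = 73.5714
Σfm² = 627400
Σf(m − x̄)² = Σfm² − (Σfm)²/n = 627400 − 8240²/112 = 21171.4286
Sample variance = 21171.4286 / 111 = 190.7336

190.734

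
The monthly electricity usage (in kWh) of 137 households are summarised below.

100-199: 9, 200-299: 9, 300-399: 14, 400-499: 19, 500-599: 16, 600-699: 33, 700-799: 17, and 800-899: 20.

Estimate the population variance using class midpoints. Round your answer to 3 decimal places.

Midpoints: 149.5, 249.5, 349.5, 449.5, 549.5, 649.5, 749.5, 849.5
n = 137, Σfm = 76981.5, mean = 561.9088
Σfm² = 49045484.25
Σf(m − x̄)² = Σfm² − (Σfm)²/n = 49045484.25 − 76981.5²/137 = 5788905.1095
Population variance = 5788905.1095 / 137 = 42254.7818

42254.782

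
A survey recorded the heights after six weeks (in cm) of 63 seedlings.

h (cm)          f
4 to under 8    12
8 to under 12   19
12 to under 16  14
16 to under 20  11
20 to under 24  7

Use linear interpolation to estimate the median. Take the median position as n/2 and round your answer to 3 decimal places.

Cumulative frequencies: 12, 31, 45, 56, 63
n = 63; position = n/2 = 31.5.
This falls in the class 12 to under 16: L = 12, F = 31, f = 14, h = 4.
Median ≈ 12 + ((31.5 − 31) / 14) × 4 = 12.1429

12.143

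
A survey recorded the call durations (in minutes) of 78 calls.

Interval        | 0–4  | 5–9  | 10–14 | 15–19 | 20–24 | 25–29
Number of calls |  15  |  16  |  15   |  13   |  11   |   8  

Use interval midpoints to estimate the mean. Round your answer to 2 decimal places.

12.83

Midpoints: 2, 7, 12, 17, 22, 27
Σfm = 15×2 + 16×7 + 15×12 + 13×17 + 11×22 + 8×27 = 1001
n = Σf = 78
Mean = 1001 / 78 = 12.8333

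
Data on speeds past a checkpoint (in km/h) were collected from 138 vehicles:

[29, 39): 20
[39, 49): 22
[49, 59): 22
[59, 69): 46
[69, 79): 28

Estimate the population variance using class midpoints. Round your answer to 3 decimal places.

Midpoints: 34, 44, 54, 64, 74
n = 138, Σfm = 7852, mean = 56.8986
Σfm² = 471608
Σf(m − x̄)² = Σfm² − (Σfm)²/n = 471608 − 7852²/138 = 24840.5797
Population variance = 24840.5797 / 138 = 180.0042

180.004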